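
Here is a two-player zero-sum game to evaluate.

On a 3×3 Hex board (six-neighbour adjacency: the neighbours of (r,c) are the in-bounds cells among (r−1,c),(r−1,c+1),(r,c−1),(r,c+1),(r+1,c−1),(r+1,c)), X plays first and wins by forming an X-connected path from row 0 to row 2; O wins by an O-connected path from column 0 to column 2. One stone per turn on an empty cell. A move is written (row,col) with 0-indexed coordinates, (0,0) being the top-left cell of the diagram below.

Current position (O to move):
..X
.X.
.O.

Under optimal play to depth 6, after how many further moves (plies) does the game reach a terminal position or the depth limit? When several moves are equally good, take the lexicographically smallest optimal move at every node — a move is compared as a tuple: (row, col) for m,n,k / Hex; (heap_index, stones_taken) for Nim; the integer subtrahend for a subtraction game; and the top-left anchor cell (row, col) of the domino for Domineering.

p1 O@[..X/.X./.O.]: (0,0)[O.X/.X./.O.]-1 (0,1)[.OX/.X./.O.]-1 (1,0)[..X/OX./.O.]-1 (1,2)[..X/.XO/.O.]-1 (2,0)[..X/.X./OO.]+1* (2,2)[..X/.X./.OO]-1
p2 X@[..X/.X./OO.]: (0,0)[X.X/.X./OO.]-1* (0,1)[.XX/.X./OO.]-1 (1,0)[..X/XX./OO.]-1 (1,2)[..X/.XX/OO.]-1 (2,2)[..X/.X./OOX]-1
p3 O@[X.X/.X./OO.]: (0,1)[XOX/.X./OO.]+1* (1,0)[X.X/OX./OO.]+1 (1,2)[X.X/.XO/OO.]+1 (2,2)[X.X/.X./OOO]+1
p4 X@[XOX/.X./OO.]: (1,0)[XOX/XX./OO.]-1* (1,2)[XOX/.XX/OO.]-1 (2,2)[XOX/.X./OOX]-1
p5 O@[XOX/XX./OO.]: (1,2)[XOX/XXO/OO.]+1* (2,2)[XOX/XX./OOO]+1
p6 X@[XOX/XXO/OO.] terminal -1; root [..X/.X./.O.] d6

PV length from [..X/.X./.O.]: 5 plies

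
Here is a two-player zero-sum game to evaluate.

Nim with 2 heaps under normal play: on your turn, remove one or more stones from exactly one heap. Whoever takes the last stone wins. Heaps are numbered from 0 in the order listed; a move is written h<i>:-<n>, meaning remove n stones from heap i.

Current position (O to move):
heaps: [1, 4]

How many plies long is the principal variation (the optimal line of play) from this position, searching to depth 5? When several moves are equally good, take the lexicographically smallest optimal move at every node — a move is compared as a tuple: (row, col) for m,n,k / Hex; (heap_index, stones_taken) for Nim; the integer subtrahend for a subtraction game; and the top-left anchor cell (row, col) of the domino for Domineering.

[(1,4)] O move#1: h0:-1:-1/(0,4), h1:-1:-1/(1,3), h1:-2:-1/(1,2), h1:-3:+1/(1,1)*, h1:-4:-1/(1,0)
[(1,1)] X move#2: h0:-1:-1/(0,1)*, h1:-1:-1/(1,0)
[(0,1)] O move#3: h1:-1:+1/(0,0)*
[(0,0)] end (terminal -1, X#4); searched (1,4) to 5

PV length from [(1,4)]: 3 plies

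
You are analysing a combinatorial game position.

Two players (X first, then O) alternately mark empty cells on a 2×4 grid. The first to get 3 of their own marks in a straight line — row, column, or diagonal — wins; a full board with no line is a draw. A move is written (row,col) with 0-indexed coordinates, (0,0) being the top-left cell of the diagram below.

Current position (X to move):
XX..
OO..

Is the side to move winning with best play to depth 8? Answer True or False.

p1 X@[XX../OO..]: (0,2)[XXX./OO..]+1* (0,3)[XX.X/OO..]-1 (1,2)[XX../OOX.]+0 (1,3)[XX../OO.X]-1
p2 O@[XXX./OO..] terminal -1; root [XX../OO..] d8

X winning at [XX../OO..]: True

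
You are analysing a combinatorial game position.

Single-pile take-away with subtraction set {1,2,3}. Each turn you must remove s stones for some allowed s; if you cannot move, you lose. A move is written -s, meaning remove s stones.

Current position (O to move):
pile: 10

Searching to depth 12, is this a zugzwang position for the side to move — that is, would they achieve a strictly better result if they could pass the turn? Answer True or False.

ply 1, O at 10 | -1=-1→9; -2=+1→8*; -3=-1→7
ply 2, X at 8 | -1=-1→7*; -2=-1→6; -3=-1→5
ply 3, O at 7 | -1=-1→6; -2=-1→5; -3=+1→4*
ply 4, X at 4 | -1=-1→3*; -2=-1→2; -3=-1→1
ply 5, O at 3 | -1=-1→2; -2=-1→1; -3=+1→0*
ply 6: 0 is terminal -1 (X); from 10 depth 12
if O skipped the turn, X would face:
~ ply 1, X at 10 | -1=-1→9; -2=+1→8*; -3=-1→7
~ ply 2, O at 8 | -1=-1→7*; -2=-1→6; -3=-1→5
~ ply 3, X at 7 | -1=-1→6; -2=-1→5; -3=+1→4*
~ ply 4, O at 4 | -1=-1→3*; -2=-1→2; -3=-1→1
~ ply 5, X at 3 | -1=-1→2; -2=-1→1; -3=+1→0*
~ ply 6: 0 is terminal -1 (O); from 10 depth 12
compare (O): move=+1 vs pass=-1

zugzwang(10, O) = False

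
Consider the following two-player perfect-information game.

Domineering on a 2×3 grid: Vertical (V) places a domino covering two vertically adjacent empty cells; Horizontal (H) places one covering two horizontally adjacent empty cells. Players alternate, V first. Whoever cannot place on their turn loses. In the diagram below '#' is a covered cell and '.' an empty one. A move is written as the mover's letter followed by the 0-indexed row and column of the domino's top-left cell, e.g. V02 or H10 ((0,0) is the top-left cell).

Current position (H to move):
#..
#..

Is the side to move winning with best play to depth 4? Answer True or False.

ply 1, H at #../#.. | H01=+1→###/#..*; H11=+1→#../###
ply 2: ###/#.. is terminal -1 (V); from #../#.. depth 4

H winning at [#../#..]: True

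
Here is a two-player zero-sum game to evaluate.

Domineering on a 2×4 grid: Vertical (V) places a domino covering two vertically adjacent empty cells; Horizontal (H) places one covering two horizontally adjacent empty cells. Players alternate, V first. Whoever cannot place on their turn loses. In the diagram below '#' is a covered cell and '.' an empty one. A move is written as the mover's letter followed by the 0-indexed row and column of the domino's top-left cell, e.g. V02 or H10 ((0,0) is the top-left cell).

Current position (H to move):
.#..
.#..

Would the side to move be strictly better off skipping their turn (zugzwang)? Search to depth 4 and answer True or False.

ply 1, H at .#../.#.. | H02=+1→.###/.#..*; H12=+1→.#../.###
ply 2, V at .###/.#.. | V00=-1→####/##..*
ply 3, H at ####/##.. | H12=+1→####/####*
ply 4: ####/#### is terminal -1 (V); from .#../.#.. depth 4
if H skipped the turn, V would face:
~ ply 1, V at .#../.#.. | V00=-1→##../##..; V02=+1→.##./.##.*; V03=+1→.#.#/.#.#
~ ply 2: .##./.##. is terminal -1 (H); from .#../.#.. depth 4
compare (H): move=+1 vs pass=-1

zugzwang(.#../.#.., H) = False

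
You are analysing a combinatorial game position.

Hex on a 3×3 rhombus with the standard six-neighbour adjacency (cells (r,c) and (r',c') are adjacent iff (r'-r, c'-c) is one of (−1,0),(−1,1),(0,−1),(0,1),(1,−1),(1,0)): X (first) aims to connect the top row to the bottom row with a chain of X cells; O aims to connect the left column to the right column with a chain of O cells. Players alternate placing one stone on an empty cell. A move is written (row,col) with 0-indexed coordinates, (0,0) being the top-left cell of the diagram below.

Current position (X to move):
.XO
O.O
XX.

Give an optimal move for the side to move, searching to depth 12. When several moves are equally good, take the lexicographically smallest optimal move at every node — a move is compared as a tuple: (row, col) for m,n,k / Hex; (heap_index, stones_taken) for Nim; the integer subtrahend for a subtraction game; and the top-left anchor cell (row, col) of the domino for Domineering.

X's best at [.XO/O.O/XX.]: (1,1)

ply 1, X at .XO/O.O/XX. | (0,0)=-1→XXO/O.O/XX.; (1,1)=+1→.XO/OXO/XX.*; (2,2)=-1→.XO/O.O/XXX
ply 2: .XO/OXO/XX. is terminal -1 (O); from .XO/O.O/XX. depth 12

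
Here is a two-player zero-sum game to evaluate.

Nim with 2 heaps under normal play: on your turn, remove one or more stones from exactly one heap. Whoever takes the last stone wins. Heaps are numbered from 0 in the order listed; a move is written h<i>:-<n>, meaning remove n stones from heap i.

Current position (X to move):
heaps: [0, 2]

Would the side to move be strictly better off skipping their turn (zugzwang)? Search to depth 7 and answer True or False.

zugzwang((0,2), X) = False

[(0,2)] X move#1: h1:-1:-1/(0,1), h1:-2:+1/(0,0)*
[(0,0)] end (terminal -1, O#2); searched (0,2) to 7
pass branch (O moves first from the same position):
  | [(0,2)] O move#1: h1:-1:-1/(0,1), h1:-2:+1/(0,0)*
  | [(0,0)] end (terminal -1, X#2); searched (0,2) to 7
X moving scores +1; X passing scores -1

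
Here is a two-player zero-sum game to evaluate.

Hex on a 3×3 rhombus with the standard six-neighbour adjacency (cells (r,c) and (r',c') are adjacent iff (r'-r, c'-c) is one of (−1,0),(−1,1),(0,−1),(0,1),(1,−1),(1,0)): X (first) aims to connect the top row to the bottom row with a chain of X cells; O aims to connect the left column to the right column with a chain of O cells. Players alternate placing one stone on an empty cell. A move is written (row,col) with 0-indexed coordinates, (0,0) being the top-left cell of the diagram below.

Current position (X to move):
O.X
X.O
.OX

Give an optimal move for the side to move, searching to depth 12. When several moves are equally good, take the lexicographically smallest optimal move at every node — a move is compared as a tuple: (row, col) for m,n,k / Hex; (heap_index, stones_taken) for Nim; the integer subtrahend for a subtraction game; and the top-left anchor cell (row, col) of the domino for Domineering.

X's best at [O.X/X.O/.OX]: (2,0)

ply 1, X at O.X/X.O/.OX | (0,1)=-1→OXX/X.O/.OX; (1,1)=-1→O.X/XXO/.OX; (2,0)=+1→O.X/X.O/XOX*
ply 2, O at O.X/X.O/XOX | (0,1)=-1→OOX/X.O/XOX*; (1,1)=-1→O.X/XOO/XOX
ply 3, X at OOX/X.O/XOX | (1,1)=+1→OOX/XXO/XOX*
ply 4: OOX/XXO/XOX is terminal -1 (O); from O.X/X.O/.OX depth 12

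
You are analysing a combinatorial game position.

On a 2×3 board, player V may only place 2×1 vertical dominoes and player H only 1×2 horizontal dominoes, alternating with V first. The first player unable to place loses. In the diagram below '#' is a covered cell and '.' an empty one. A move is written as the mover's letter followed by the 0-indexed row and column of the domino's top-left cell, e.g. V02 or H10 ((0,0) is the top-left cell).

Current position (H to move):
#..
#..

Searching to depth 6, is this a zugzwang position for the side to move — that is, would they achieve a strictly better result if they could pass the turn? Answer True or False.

[#../#..] H move#1: H01:+1/###/#..*, H11:+1/#../###
[###/#..] end (terminal -1, V#2); searched #../#.. to 6
pass branch (V moves first from the same position):
  | [#../#..] V move#1: V01:+1/##./##.*, V02:+1/#.#/#.#
  | [##./##.] end (terminal -1, H#2); searched #../#.. to 6
H moving scores +1; H passing scores -1

zugzwang(#../#.., H) = False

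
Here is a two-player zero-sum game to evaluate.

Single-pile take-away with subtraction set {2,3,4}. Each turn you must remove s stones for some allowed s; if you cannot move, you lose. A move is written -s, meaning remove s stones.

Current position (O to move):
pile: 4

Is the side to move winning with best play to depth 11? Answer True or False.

ply 1, O at 4 | -2=-1→2; -3=+1→1*; -4=+1→0
ply 2: 1 is terminal -1 (X); from 4 depth 11

O winning at [4]: True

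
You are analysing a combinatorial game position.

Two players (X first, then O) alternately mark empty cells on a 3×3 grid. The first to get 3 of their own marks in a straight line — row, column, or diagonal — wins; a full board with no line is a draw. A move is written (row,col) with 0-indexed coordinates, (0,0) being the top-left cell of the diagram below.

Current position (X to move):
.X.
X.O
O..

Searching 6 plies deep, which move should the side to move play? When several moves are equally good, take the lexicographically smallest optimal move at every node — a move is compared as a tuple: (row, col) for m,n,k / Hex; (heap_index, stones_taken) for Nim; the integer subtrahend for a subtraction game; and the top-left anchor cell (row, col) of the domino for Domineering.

X's best at [.X./X.O/O..]: (0,2)

[.X./X.O/O..] X move#1: (0,0):-1/XX./X.O/O.., (0,2):+0/.XX/X.O/O..*, (1,1):+0/.X./XXO/O.., (2,1):+0/.X./X.O/OX., (2,2):+0/.X./X.O/O.X
[.XX/X.O/O..] O move#2: (0,0):+0/OXX/X.O/O..*, (1,1):-1/.XX/XOO/O.., (2,1):-1/.XX/X.O/OO., (2,2):-1/.XX/X.O/O.O
[OXX/X.O/O..] X move#3: (1,1):+0/OXX/XXO/O..*, (2,1):+0/OXX/X.O/OX., (2,2):+0/OXX/X.O/O.X
[OXX/XXO/O..] O move#4: (2,1):+0/OXX/XXO/OO.*, (2,2):-1/OXX/XXO/O.O
[OXX/XXO/OO.] X move#5: (2,2):+0/OXX/XXO/OOX*
[OXX/XXO/OOX] end (terminal +0, O#6); searched .X./X.O/O.. to 6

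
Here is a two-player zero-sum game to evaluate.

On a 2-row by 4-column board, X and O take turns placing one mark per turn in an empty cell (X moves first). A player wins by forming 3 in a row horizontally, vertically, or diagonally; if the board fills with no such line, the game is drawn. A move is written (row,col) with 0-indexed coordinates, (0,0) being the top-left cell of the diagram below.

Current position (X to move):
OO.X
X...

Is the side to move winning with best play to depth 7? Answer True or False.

X winning at [OO.X/X...]: False

ply 1, X at OO.X/X... | (0,2)=+0→OOXX/X...*; (1,1)=-1→OO.X/XX..; (1,2)=-1→OO.X/X.X.; (1,3)=-1→OO.X/X..X
ply 2, O at OOXX/X... | (1,1)=+0→OOXX/XO..*; (1,2)=+0→OOXX/X.O.; (1,3)=+0→OOXX/X..O
ply 3, X at OOXX/XO.. | (1,2)=+0→OOXX/XOX.*; (1,3)=+0→OOXX/XO.X
ply 4, O at OOXX/XOX. | (1,3)=+0→OOXX/XOXO*
ply 5: OOXX/XOXO is terminal +0 (X); from OO.X/X... depth 7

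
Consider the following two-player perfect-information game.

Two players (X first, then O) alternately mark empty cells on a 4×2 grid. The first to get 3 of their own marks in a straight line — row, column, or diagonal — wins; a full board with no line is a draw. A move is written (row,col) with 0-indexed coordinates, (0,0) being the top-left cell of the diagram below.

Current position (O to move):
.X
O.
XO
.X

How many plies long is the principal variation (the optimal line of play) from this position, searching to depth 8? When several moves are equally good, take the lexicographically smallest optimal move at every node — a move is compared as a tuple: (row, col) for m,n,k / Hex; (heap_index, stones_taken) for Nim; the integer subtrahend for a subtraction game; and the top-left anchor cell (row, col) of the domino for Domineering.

p1 O@[.X/O./XO/.X]: (0,0)[OX/O./XO/.X]+0* (1,1)[.X/OO/XO/.X]+0 (3,0)[.X/O./XO/OX]+0
p2 X@[OX/O./XO/.X]: (1,1)[OX/OX/XO/.X]+0* (3,0)[OX/O./XO/XX]+0
p3 O@[OX/OX/XO/.X]: (3,0)[OX/OX/XO/OX]+0*
p4 X@[OX/OX/XO/OX] terminal +0; root [.X/O./XO/.X] d8

PV length from [.X/O./XO/.X]: 3 plies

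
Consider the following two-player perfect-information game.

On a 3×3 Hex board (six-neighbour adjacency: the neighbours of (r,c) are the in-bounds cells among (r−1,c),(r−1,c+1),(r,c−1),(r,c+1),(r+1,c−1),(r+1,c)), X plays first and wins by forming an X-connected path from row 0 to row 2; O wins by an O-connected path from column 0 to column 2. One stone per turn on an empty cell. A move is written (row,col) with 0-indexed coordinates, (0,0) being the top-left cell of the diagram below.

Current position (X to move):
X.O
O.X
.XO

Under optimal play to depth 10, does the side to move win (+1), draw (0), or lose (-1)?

value(X.O/O.X/.XO, X) = -1

ply 1, X at X.O/O.X/.XO | (0,1)=-1→XXO/O.X/.XO*; (1,1)=-1→X.O/OXX/.XO; (2,0)=-1→X.O/O.X/XXO
ply 2, O at XXO/O.X/.XO | (1,1)=+1→XXO/OOX/.XO*; (2,0)=-1→XXO/O.X/OXO
ply 3: XXO/OOX/.XO is terminal -1 (X); from X.O/O.X/.XO depth 10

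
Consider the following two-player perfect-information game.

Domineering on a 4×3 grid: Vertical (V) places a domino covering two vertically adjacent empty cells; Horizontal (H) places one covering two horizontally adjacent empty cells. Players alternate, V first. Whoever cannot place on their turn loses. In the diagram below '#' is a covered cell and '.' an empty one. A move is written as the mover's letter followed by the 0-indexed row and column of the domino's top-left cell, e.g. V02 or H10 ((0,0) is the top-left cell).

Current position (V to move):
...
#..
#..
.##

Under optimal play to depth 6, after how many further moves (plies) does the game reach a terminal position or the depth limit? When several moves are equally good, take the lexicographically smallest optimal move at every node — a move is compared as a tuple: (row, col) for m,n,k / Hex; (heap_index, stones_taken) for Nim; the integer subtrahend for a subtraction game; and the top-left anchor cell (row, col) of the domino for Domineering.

PV length from [.../#../#../.##]: 3 plies

p1 V@[.../#../#../.##]: V01[.#./##./#../.##]+1* V02[..#/#.#/#../.##]+1 V11[.../##./##./.##]+1 V12[.../#.#/#.#/.##]+1
p2 H@[.#./##./#../.##]: H21[.#./##./###/.##]-1*
p3 V@[.#./##./###/.##]: V02[.##/###/###/.##]+1*
p4 H@[.##/###/###/.##] terminal -1; root [.../#../#../.##] d6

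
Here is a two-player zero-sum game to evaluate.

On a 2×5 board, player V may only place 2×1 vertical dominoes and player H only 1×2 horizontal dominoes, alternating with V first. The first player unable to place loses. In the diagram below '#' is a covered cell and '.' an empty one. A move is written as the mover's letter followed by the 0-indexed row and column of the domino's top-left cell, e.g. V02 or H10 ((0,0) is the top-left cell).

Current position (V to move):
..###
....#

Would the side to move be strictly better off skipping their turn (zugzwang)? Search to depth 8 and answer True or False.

p1 V@[..###/....#]: V00[#.###/#...#]-1 V01[.####/.#..#]+1*
p2 H@[.####/.#..#]: H12[.####/.####]-1*
p3 V@[.####/.####]: V00[#####/#####]+1*
p4 H@[#####/#####] terminal -1; root [..###/....#] d8
if V skipped the turn, H would face:
~ p1 H@[..###/....#]: H00[#####/....#]+1* H10[..###/##..#]+1 H11[..###/.##.#]-1 H12[..###/..###]-1
~ p2 V@[#####/....#] terminal -1; root [..###/....#] d8
compare (V): move=+1 vs pass=-1

zugzwang(..###/....#, V) = False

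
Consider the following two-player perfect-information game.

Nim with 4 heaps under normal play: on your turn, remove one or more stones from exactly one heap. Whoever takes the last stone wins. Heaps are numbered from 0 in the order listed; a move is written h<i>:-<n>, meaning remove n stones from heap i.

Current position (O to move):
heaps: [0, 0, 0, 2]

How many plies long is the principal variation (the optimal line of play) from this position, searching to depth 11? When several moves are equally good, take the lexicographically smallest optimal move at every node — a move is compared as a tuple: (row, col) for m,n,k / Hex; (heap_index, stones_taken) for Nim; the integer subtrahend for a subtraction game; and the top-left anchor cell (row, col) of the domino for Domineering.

p1 O@[(0,0,0,2)]: h3:-1[(0,0,0,1)]-1 h3:-2[(0,0,0,0)]+1*
p2 X@[(0,0,0,0)] terminal -1; root [(0,0,0,2)] d11

PV length from [(0,0,0,2)]: 1 ply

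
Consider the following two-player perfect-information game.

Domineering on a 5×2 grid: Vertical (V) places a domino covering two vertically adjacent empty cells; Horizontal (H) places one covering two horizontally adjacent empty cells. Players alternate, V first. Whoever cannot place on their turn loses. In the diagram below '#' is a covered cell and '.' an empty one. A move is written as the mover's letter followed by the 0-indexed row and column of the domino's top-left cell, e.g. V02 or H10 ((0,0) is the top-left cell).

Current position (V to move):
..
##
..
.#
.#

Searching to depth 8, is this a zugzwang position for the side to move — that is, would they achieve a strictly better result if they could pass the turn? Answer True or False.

[../##/../.#/.#] V move#1: V20:-1/../##/#./##/.#*, V30:-1/../##/../##/##
[../##/#./##/.#] H move#2: H00:+1/##/##/#./##/.#*
[##/##/#./##/.#] end (terminal -1, V#3); searched ../##/../.#/.# to 8
if V skipped the turn, H would face:
~ [../##/../.#/.#] H move#1: H00:-1/##/##/../.#/.#, H20:+1/../##/##/.#/.#*
~ [../##/##/.#/.#] V move#2: V30:-1/../##/##/##/##*
~ [../##/##/##/##] H move#3: H00:+1/##/##/##/##/##*
~ [##/##/##/##/##] end (terminal -1, V#4); searched ../##/../.#/.# to 8
compare (V): move=-1 vs pass=-1

zugzwang(../##/../.#/.#, V) = False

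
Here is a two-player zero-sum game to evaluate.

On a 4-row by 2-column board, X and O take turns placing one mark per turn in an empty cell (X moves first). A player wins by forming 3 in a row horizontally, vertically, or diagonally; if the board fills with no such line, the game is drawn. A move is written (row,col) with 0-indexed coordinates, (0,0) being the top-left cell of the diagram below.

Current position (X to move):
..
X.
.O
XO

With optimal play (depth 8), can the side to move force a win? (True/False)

p1 X@[../X./.O/XO]: (0,0)[X./X./.O/XO]-1 (0,1)[.X/X./.O/XO]-1 (1,1)[../XX/.O/XO]+0 (2,0)[../X./XO/XO]+1*
p2 O@[../X./XO/XO] terminal -1; root [../X./.O/XO] d8

X winning at [../X./.O/XO]: True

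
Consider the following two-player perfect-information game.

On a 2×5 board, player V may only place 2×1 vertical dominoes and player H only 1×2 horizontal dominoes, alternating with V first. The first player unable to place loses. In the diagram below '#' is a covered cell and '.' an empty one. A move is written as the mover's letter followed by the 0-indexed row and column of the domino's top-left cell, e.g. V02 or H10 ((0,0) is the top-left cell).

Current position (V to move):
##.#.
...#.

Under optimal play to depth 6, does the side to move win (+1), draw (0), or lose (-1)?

value(##.#./...#., V) = +1

ply 1, V at ##.#./...#. | V02=+1→####./..##.*; V04=-1→##.##/...##
ply 2, H at ####./..##. | H10=-1→####./####.*
ply 3, V at ####./####. | V04=+1→#####/#####*
ply 4: #####/##### is terminal -1 (H); from ##.#./...#. depth 6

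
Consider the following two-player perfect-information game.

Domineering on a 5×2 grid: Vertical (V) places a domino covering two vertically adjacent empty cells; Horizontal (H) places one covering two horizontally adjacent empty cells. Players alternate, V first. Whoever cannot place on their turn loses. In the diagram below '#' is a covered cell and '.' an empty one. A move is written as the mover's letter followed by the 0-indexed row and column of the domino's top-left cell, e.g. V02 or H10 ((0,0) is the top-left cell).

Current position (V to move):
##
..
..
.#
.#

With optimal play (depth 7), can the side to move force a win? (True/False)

p1 V@[##/../../.#/.#]: V10[##/#./#./.#/.#]+1* V11[##/.#/.#/.#/.#]+1 V20[##/../#./##/.#]-1 V30[##/../../##/##]-1
p2 H@[##/#./#./.#/.#] terminal -1; root [##/../../.#/.#] d7

V winning at [##/../../.#/.#]: True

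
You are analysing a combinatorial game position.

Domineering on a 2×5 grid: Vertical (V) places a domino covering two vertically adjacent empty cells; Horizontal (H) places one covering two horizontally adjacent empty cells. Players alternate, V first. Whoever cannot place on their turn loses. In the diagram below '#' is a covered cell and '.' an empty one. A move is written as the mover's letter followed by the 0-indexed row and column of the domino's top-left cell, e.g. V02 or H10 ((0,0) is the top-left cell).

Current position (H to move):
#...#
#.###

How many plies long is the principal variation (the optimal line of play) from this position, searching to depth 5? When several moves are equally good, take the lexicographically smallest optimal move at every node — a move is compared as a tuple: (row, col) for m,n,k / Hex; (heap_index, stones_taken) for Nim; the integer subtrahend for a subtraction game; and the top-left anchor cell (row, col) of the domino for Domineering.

[#...#/#.###] H move#1: H01:+1/###.#/#.###*, H02:-1/#.###/#.###
[###.#/#.###] end (terminal -1, V#2); searched #...#/#.### to 5

PV length from [#...#/#.###]: 1 ply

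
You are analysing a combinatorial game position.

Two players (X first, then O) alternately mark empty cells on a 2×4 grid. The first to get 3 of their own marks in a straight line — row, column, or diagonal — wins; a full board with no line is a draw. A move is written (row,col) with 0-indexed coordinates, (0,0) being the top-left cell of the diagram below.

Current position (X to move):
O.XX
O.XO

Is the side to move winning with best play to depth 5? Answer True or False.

X winning at [O.XX/O.XO]: True

[O.XX/O.XO] X move#1: (0,1):+1/OXXX/O.XO*, (1,1):+0/O.XX/OXXO
[OXXX/O.XO] end (terminal -1, O#2); searched O.XX/O.XO to 5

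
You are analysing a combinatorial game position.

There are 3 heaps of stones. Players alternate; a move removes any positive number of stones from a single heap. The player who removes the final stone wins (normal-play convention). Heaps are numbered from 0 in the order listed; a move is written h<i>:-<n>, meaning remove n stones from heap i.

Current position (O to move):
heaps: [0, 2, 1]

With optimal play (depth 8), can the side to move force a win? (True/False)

p1 O@[(0,2,1)]: h1:-1[(0,1,1)]+1* h1:-2[(0,0,1)]-1 h2:-1[(0,2,0)]-1
p2 X@[(0,1,1)]: h1:-1[(0,0,1)]-1* h2:-1[(0,1,0)]-1
p3 O@[(0,0,1)]: h2:-1[(0,0,0)]+1*
p4 X@[(0,0,0)] terminal -1; root [(0,2,1)] d8

O winning at [(0,2,1)]: True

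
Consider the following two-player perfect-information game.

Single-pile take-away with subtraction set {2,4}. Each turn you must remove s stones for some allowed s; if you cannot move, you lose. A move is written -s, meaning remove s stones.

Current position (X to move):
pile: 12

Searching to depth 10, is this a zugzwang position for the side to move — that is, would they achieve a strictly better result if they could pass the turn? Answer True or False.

p1 X@[12]: -2[10]-1* -4[8]-1
p2 O@[10]: -2[8]-1 -4[6]+1*
p3 X@[6]: -2[4]-1* -4[2]-1
p4 O@[4]: -2[2]-1 -4[0]+1*
p5 X@[0] terminal -1; root [12] d10
pass branch (O moves first from the same position):
  | p1 O@[12]: -2[10]-1* -4[8]-1
  | p2 X@[10]: -2[8]-1 -4[6]+1*
  | p3 O@[6]: -2[4]-1* -4[2]-1
  | p4 X@[4]: -2[2]-1 -4[0]+1*
  | p5 O@[0] terminal -1; root [12] d10
X moving scores -1; X passing scores +1

zugzwang(12, X) = True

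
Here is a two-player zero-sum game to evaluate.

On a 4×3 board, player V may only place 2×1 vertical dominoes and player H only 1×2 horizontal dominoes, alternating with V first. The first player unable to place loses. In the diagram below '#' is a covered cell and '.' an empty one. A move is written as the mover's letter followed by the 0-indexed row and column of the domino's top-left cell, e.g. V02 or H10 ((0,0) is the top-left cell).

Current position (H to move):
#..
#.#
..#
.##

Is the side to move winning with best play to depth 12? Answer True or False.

H winning at [#../#.#/..#/.##]: False

p1 H@[#../#.#/..#/.##]: H01[###/#.#/..#/.##]-1* H20[#../#.#/###/.##]-1
p2 V@[###/#.#/..#/.##]: V11[###/###/.##/.##]+1* V20[###/#.#/#.#/###]+1
p3 H@[###/###/.##/.##] terminal -1; root [#../#.#/..#/.##] d12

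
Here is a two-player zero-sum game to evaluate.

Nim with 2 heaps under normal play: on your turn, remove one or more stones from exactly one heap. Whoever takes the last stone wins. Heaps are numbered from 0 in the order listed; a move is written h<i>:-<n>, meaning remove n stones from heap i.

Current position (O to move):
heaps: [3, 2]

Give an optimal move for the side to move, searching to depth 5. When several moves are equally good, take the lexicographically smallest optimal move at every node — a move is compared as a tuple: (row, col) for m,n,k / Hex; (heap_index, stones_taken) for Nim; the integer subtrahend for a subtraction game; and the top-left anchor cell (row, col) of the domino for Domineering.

O's best at [(3,2)]: h0:-1

[(3,2)] O move#1: h0:-1:+1/(2,2)*, h0:-2:-1/(1,2), h0:-3:-1/(0,2), h1:-1:-1/(3,1), h1:-2:-1/(3,0)
[(2,2)] X move#2: h0:-1:-1/(1,2)*, h0:-2:-1/(0,2), h1:-1:-1/(2,1), h1:-2:-1/(2,0)
[(1,2)] O move#3: h0:-1:-1/(0,2), h1:-1:+1/(1,1)*, h1:-2:-1/(1,0)
[(1,1)] X move#4: h0:-1:-1/(0,1)*, h1:-1:-1/(1,0)
[(0,1)] O move#5: h1:-1:+1/(0,0)*
[(0,0)] end (terminal -1, X#6); searched (3,2) to 5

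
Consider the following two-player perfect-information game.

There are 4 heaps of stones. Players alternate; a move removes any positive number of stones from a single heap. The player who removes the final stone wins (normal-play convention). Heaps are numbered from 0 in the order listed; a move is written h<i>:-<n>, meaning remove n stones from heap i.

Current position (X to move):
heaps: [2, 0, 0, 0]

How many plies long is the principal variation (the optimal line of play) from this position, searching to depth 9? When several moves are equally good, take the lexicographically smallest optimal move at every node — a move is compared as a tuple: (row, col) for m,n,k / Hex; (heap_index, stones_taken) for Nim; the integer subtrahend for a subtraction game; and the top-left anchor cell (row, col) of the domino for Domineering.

PV length from [(2,0,0,0)]: 1 ply

ply 1, X at (2,0,0,0) | h0:-1=-1→(1,0,0,0); h0:-2=+1→(0,0,0,0)*
ply 2: (0,0,0,0) is terminal -1 (O); from (2,0,0,0) depth 9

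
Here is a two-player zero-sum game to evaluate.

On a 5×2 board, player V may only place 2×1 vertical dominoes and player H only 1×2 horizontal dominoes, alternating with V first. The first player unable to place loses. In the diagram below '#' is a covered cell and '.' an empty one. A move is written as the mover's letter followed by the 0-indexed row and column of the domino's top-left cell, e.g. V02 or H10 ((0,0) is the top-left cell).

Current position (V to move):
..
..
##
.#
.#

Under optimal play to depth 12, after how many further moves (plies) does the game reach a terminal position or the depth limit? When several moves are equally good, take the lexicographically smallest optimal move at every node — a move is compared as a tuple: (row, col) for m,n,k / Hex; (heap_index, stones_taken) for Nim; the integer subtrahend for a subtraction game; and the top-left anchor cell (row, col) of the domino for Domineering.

PV length from [../../##/.#/.#]: 1 ply

p1 V@[../../##/.#/.#]: V00[#./#./##/.#/.#]+1* V01[.#/.#/##/.#/.#]+1 V30[../../##/##/##]-1
p2 H@[#./#./##/.#/.#] terminal -1; root [../../##/.#/.#] d12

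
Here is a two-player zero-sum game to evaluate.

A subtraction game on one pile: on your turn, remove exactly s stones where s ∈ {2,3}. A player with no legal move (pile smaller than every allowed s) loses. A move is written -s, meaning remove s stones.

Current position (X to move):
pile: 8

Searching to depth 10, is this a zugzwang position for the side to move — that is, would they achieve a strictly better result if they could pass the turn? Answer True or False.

zugzwang(8, X) = False

[8] X move#1: -2:+1/6*, -3:+1/5
[6] O move#2: -2:-1/4*, -3:-1/3
[4] X move#3: -2:-1/2, -3:+1/1*
[1] end (terminal -1, O#4); searched 8 to 10
pass branch (O moves first from the same position):
  | [8] O move#1: -2:+1/6*, -3:+1/5
  | [6] X move#2: -2:-1/4*, -3:-1/3
  | [4] O move#3: -2:-1/2, -3:+1/1*
  | [1] end (terminal -1, X#4); searched 8 to 10
X moving scores +1; X passing scores -1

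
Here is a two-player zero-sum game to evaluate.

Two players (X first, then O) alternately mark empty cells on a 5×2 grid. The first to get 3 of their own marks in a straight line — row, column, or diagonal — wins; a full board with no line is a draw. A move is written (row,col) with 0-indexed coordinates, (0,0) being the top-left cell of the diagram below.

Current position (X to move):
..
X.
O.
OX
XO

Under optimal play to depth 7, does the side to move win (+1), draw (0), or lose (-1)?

value(../X./O./OX/XO, X) = 0

[../X./O./OX/XO] X move#1: (0,0):+0/X./X./O./OX/XO*, (0,1):+0/.X/X./O./OX/XO, (1,1):+0/../XX/O./OX/XO, (2,1):+0/../X./OX/OX/XO
[X./X./O./OX/XO] O move#2: (0,1):+0/XO/X./O./OX/XO*, (1,1):+0/X./XO/O./OX/XO, (2,1):+0/X./X./OO/OX/XO
[XO/X./O./OX/XO] X move#3: (1,1):+0/XO/XX/O./OX/XO*, (2,1):+0/XO/X./OX/OX/XO
[XO/XX/O./OX/XO] O move#4: (2,1):+0/XO/XX/OO/OX/XO*
[XO/XX/OO/OX/XO] end (terminal +0, X#5); searched ../X./O./OX/XO to 7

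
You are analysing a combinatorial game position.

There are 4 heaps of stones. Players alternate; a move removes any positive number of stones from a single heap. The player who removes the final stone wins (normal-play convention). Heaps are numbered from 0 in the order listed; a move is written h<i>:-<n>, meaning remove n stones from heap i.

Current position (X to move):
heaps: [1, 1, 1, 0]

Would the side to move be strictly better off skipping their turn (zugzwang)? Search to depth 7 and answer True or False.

zugzwang((1,1,1,0), X) = False

ply 1, X at (1,1,1,0) | h0:-1=+1→(0,1,1,0)*; h1:-1=+1→(1,0,1,0); h2:-1=+1→(1,1,0,0)
ply 2, O at (0,1,1,0) | h1:-1=-1→(0,0,1,0)*; h2:-1=-1→(0,1,0,0)
ply 3, X at (0,0,1,0) | h2:-1=+1→(0,0,0,0)*
ply 4: (0,0,0,0) is terminal -1 (O); from (1,1,1,0) depth 7
suppose X passes — search the same position with O to move:
pass> ply 1, O at (1,1,1,0) | h0:-1=+1→(0,1,1,0)*; h1:-1=+1→(1,0,1,0); h2:-1=+1→(1,1,0,0)
pass> ply 2, X at (0,1,1,0) | h1:-1=-1→(0,0,1,0)*; h2:-1=-1→(0,1,0,0)
pass> ply 3, O at (0,0,1,0) | h2:-1=+1→(0,0,0,0)*
pass> ply 4: (0,0,0,0) is terminal -1 (X); from (1,1,1,0) depth 7
for X: play +1, pass -1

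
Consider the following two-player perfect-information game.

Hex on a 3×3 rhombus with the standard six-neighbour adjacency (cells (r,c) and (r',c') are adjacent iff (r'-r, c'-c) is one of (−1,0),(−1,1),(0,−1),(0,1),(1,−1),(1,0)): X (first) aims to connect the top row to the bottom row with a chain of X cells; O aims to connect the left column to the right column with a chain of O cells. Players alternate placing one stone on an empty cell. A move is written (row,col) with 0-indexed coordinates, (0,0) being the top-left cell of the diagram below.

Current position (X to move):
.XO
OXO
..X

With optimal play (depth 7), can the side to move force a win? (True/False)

X winning at [.XO/OXO/..X]: True

ply 1, X at .XO/OXO/..X | (0,0)=+1→XXO/OXO/..X*; (2,0)=+1→.XO/OXO/X.X; (2,1)=+1→.XO/OXO/.XX
ply 2, O at XXO/OXO/..X | (2,0)=-1→XXO/OXO/O.X*; (2,1)=-1→XXO/OXO/.OX
ply 3, X at XXO/OXO/O.X | (2,1)=+1→XXO/OXO/OXX*
ply 4: XXO/OXO/OXX is terminal -1 (O); from .XO/OXO/..X depth 7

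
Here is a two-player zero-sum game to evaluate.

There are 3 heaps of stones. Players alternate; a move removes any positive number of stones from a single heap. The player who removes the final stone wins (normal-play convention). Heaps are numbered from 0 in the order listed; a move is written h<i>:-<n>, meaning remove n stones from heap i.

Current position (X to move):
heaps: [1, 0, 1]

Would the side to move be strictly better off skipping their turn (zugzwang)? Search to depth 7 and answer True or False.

[(1,0,1)] X move#1: h0:-1:-1/(0,0,1)*, h2:-1:-1/(1,0,0)
[(0,0,1)] O move#2: h2:-1:+1/(0,0,0)*
[(0,0,0)] end (terminal -1, X#3); searched (1,0,1) to 7
if X skipped the turn, O would face:
~ [(1,0,1)] O move#1: h0:-1:-1/(0,0,1)*, h2:-1:-1/(1,0,0)
~ [(0,0,1)] X move#2: h2:-1:+1/(0,0,0)*
~ [(0,0,0)] end (terminal -1, O#3); searched (1,0,1) to 7
compare (X): move=-1 vs pass=+1

zugzwang((1,0,1), X) = True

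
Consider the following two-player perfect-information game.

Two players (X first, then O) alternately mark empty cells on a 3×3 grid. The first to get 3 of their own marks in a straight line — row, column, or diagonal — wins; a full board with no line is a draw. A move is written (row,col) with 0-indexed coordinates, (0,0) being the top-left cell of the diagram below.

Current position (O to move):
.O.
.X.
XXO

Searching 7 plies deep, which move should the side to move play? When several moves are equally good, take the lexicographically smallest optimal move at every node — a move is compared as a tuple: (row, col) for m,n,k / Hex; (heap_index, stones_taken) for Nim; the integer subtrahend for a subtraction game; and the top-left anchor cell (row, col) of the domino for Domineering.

[.O./.X./XXO] O move#1: (0,0):-1/OO./.X./XXO, (0,2):+1/.OO/.X./XXO*, (1,0):-1/.O./OX./XXO, (1,2):-1/.O./.XO/XXO
[.OO/.X./XXO] X move#2: (0,0):-1/XOO/.X./XXO*, (1,0):-1/.OO/XX./XXO, (1,2):-1/.OO/.XX/XXO
[XOO/.X./XXO] O move#3: (1,0):+0/XOO/OX./XXO, (1,2):+1/XOO/.XO/XXO*
[XOO/.XO/XXO] end (terminal -1, X#4); searched .O./.X./XXO to 7

O's best at [.O./.X./XXO]: (0,2)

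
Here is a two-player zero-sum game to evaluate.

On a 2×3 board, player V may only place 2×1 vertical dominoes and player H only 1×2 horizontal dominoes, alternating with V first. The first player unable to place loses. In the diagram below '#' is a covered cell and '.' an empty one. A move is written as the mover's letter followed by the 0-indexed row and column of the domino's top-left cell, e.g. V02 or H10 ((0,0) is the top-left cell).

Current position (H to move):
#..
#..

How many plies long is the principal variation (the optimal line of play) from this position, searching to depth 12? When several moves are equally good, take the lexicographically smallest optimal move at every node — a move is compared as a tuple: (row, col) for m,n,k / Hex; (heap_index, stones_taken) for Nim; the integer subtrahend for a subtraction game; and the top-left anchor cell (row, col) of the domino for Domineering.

p1 H@[#../#..]: H01[###/#..]+1* H11[#../###]+1
p2 V@[###/#..] terminal -1; root [#../#..] d12

PV length from [#../#..]: 1 ply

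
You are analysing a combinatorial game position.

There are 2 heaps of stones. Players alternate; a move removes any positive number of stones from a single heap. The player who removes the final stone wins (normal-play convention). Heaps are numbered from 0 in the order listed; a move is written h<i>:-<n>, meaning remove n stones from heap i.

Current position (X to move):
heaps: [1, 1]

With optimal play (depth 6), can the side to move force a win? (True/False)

X winning at [(1,1)]: False

p1 X@[(1,1)]: h0:-1[(0,1)]-1* h1:-1[(1,0)]-1
p2 O@[(0,1)]: h1:-1[(0,0)]+1*
p3 X@[(0,0)] terminal -1; root [(1,1)] d6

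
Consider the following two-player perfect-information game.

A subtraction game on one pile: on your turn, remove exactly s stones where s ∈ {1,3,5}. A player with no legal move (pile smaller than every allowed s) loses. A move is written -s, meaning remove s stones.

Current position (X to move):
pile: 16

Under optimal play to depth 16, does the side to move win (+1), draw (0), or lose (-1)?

ply 1, X at 16 | -1=-1→15*; -3=-1→13; -5=-1→11
ply 2, O at 15 | -1=+1→14*; -3=+1→12; -5=+1→10
ply 3, X at 14 | -1=-1→13*; -3=-1→11; -5=-1→9
ply 4, O at 13 | -1=+1→12*; -3=+1→10; -5=+1→8
ply 5, X at 12 | -1=-1→11*; -3=-1→9; -5=-1→7
ply 6, O at 11 | -1=+1→10*; -3=+1→8; -5=+1→6
ply 7, X at 10 | -1=-1→9*; -3=-1→7; -5=-1→5
ply 8, O at 9 | -1=+1→8*; -3=+1→6; -5=+1→4
ply 9, X at 8 | -1=-1→7*; -3=-1→5; -5=-1→3
ply 10, O at 7 | -1=+1→6*; -3=+1→4; -5=+1→2
ply 11, X at 6 | -1=-1→5*; -3=-1→3; -5=-1→1
ply 12, O at 5 | -1=+1→4*; -3=+1→2; -5=+1→0
ply 13, X at 4 | -1=-1→3*; -3=-1→1
ply 14, O at 3 | -1=+1→2*; -3=+1→0
ply 15, X at 2 | -1=-1→1*
ply 16, O at 1 | -1=+1→0*
ply 17: 0 is terminal -1 (X); from 16 depth 16

value(16, X) = -1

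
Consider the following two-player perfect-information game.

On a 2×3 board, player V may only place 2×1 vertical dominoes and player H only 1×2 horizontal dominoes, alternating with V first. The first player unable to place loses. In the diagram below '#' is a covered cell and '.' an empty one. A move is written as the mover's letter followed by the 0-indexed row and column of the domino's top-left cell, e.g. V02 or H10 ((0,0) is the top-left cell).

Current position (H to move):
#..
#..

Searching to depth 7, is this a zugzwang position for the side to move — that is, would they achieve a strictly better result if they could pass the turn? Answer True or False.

zugzwang(#../#.., H) = False

[#../#..] H move#1: H01:+1/###/#..*, H11:+1/#../###
[###/#..] end (terminal -1, V#2); searched #../#.. to 7
suppose H passes — search the same position with V to move:
pass> [#../#..] V move#1: V01:+1/##./##.*, V02:+1/#.#/#.#
pass> [##./##.] end (terminal -1, H#2); searched #../#.. to 7
for H: play +1, pass -1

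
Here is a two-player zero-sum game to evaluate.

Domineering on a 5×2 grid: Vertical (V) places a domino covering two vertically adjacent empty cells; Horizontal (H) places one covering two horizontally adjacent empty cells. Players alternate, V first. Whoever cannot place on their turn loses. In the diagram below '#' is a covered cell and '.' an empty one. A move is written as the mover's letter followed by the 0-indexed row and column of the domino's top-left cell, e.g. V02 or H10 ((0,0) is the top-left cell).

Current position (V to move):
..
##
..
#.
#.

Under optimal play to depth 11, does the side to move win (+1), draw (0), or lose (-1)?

value(../##/../#./#., V) = -1

ply 1, V at ../##/../#./#. | V21=-1→../##/.#/##/#.*; V31=-1→../##/../##/##
ply 2, H at ../##/.#/##/#. | H00=+1→##/##/.#/##/#.*
ply 3: ##/##/.#/##/#. is terminal -1 (V); from ../##/../#./#. depth 11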